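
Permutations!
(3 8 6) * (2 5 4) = (2 5 4)(3 8 6) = [0, 1, 5, 8, 2, 4, 3, 7, 6]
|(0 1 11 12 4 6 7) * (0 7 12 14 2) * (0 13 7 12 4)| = 8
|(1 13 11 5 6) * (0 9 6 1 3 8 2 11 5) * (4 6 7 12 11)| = |(0 9 7 12 11)(1 13 5)(2 4 6 3 8)| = 15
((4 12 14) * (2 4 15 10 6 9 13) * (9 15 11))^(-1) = (2 13 9 11 14 12 4)(6 10 15)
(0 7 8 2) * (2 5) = (0 7 8 5 2) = [7, 1, 0, 3, 4, 2, 6, 8, 5]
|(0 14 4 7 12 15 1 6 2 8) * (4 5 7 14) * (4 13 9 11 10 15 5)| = |(0 13 9 11 10 15 1 6 2 8)(4 14)(5 7 12)| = 30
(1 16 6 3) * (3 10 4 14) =(1 16 6 10 4 14 3) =[0, 16, 2, 1, 14, 5, 10, 7, 8, 9, 4, 11, 12, 13, 3, 15, 6]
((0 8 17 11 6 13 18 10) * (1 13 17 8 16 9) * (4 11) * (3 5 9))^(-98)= (0 16 3 5 9 1 13 18 10)(4 6)(11 17)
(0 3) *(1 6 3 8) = (0 8 1 6 3) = [8, 6, 2, 0, 4, 5, 3, 7, 1]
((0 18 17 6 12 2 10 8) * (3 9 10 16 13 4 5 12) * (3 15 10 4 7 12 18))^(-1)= (0 8 10 15 6 17 18 5 4 9 3)(2 12 7 13 16)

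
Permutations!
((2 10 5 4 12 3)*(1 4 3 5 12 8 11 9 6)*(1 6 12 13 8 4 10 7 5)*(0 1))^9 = (0 1 10 13 8 11 9 12)(2 7 5 3)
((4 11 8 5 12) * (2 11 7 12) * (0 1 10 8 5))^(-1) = ((0 1 10 8)(2 11 5)(4 7 12))^(-1) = (0 8 10 1)(2 5 11)(4 12 7)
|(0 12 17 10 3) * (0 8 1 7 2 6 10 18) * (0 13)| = |(0 12 17 18 13)(1 7 2 6 10 3 8)| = 35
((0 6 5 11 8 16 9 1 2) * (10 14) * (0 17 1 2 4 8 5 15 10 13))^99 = ((0 6 15 10 14 13)(1 4 8 16 9 2 17)(5 11))^99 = (0 10)(1 4 8 16 9 2 17)(5 11)(6 14)(13 15)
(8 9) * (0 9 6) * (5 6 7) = (0 9 8 7 5 6) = [9, 1, 2, 3, 4, 6, 0, 5, 7, 8]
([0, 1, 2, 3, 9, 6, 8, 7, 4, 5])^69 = (4 8 6 5 9)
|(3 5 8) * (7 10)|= 6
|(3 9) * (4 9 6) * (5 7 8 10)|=|(3 6 4 9)(5 7 8 10)|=4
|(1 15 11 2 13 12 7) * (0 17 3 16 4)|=35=|(0 17 3 16 4)(1 15 11 2 13 12 7)|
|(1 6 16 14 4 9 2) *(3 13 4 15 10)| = |(1 6 16 14 15 10 3 13 4 9 2)| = 11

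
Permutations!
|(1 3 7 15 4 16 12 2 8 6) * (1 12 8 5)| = |(1 3 7 15 4 16 8 6 12 2 5)| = 11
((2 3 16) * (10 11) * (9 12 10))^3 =(16)(9 11 10 12)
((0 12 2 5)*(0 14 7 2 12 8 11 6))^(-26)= ((0 8 11 6)(2 5 14 7))^(-26)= (0 11)(2 14)(5 7)(6 8)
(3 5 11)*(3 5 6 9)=(3 6 9)(5 11)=[0, 1, 2, 6, 4, 11, 9, 7, 8, 3, 10, 5]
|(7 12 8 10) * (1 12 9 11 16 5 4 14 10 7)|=11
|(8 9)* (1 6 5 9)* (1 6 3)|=|(1 3)(5 9 8 6)|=4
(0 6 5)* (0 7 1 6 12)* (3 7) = (0 12)(1 6 5 3 7) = [12, 6, 2, 7, 4, 3, 5, 1, 8, 9, 10, 11, 0]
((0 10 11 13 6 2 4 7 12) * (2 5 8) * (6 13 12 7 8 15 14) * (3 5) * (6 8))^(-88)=(15)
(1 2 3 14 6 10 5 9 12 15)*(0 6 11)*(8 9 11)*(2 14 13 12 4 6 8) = (0 8 9 4 6 10 5 11)(1 14 2 3 13 12 15) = [8, 14, 3, 13, 6, 11, 10, 7, 9, 4, 5, 0, 15, 12, 2, 1]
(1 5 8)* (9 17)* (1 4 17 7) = (1 5 8 4 17 9 7) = [0, 5, 2, 3, 17, 8, 6, 1, 4, 7, 10, 11, 12, 13, 14, 15, 16, 9]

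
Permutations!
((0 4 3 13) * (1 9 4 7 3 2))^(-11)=((0 7 3 13)(1 9 4 2))^(-11)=(0 7 3 13)(1 9 4 2)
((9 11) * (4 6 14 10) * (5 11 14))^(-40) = (4 5 9 10 6 11 14)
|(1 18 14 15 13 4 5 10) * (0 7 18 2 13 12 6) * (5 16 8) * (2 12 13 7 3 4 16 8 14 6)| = 12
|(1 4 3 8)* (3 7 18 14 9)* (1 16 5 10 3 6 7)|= |(1 4)(3 8 16 5 10)(6 7 18 14 9)|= 10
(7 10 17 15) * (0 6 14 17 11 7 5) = (0 6 14 17 15 5)(7 10 11) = [6, 1, 2, 3, 4, 0, 14, 10, 8, 9, 11, 7, 12, 13, 17, 5, 16, 15]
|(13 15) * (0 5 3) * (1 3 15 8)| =|(0 5 15 13 8 1 3)| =7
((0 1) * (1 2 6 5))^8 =((0 2 6 5 1))^8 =(0 5 2 1 6)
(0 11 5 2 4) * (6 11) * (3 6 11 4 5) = (0 11 3 6 4)(2 5) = [11, 1, 5, 6, 0, 2, 4, 7, 8, 9, 10, 3]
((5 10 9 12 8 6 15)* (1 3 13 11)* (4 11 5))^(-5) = (1 8 13 15 10 11 12 3 6 5 4 9)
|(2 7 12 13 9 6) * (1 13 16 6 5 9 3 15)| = 20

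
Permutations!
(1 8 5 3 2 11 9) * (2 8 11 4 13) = [0, 11, 4, 8, 13, 3, 6, 7, 5, 1, 10, 9, 12, 2] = (1 11 9)(2 4 13)(3 8 5)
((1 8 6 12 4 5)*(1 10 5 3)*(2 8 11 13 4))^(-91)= (1 3 4 13 11)(2 8 6 12)(5 10)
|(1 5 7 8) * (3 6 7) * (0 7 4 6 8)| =4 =|(0 7)(1 5 3 8)(4 6)|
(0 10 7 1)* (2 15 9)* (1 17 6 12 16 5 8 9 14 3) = (0 10 7 17 6 12 16 5 8 9 2 15 14 3 1) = [10, 0, 15, 1, 4, 8, 12, 17, 9, 2, 7, 11, 16, 13, 3, 14, 5, 6]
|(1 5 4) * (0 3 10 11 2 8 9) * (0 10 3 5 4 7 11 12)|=|(0 5 7 11 2 8 9 10 12)(1 4)|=18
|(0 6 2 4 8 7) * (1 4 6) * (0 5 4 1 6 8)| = 7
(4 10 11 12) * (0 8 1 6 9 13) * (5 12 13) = [8, 6, 2, 3, 10, 12, 9, 7, 1, 5, 11, 13, 4, 0] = (0 8 1 6 9 5 12 4 10 11 13)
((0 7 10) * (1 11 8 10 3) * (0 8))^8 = (0 1 7 11 3)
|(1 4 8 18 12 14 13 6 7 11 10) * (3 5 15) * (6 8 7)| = |(1 4 7 11 10)(3 5 15)(8 18 12 14 13)| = 15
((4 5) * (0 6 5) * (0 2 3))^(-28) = ((0 6 5 4 2 3))^(-28) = (0 5 2)(3 6 4)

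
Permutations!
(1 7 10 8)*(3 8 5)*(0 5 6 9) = (0 5 3 8 1 7 10 6 9) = [5, 7, 2, 8, 4, 3, 9, 10, 1, 0, 6]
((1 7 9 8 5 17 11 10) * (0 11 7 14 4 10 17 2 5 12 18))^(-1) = (0 18 12 8 9 7 17 11)(1 10 4 14)(2 5)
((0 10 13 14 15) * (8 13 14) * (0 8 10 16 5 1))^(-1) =((0 16 5 1)(8 13 10 14 15))^(-1) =(0 1 5 16)(8 15 14 10 13)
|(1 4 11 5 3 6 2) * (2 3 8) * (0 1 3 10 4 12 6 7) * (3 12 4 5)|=6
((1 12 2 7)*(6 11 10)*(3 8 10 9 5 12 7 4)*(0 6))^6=(0 2 6 4 11 3 9 8 5 10 12)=((0 6 11 9 5 12 2 4 3 8 10)(1 7))^6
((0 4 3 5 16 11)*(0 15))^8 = ((0 4 3 5 16 11 15))^8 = (0 4 3 5 16 11 15)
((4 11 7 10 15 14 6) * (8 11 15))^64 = ((4 15 14 6)(7 10 8 11))^64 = (15)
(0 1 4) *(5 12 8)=[1, 4, 2, 3, 0, 12, 6, 7, 5, 9, 10, 11, 8]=(0 1 4)(5 12 8)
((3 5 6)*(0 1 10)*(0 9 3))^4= (0 3 1 5 10 6 9)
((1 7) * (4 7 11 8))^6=((1 11 8 4 7))^6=(1 11 8 4 7)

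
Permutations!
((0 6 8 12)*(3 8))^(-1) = (0 12 8 3 6)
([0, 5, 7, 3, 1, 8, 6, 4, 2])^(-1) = [0, 4, 8, 3, 7, 1, 6, 2, 5]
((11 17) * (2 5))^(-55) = (2 5)(11 17)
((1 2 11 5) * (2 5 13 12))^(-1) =((1 5)(2 11 13 12))^(-1) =(1 5)(2 12 13 11)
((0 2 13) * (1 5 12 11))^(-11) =((0 2 13)(1 5 12 11))^(-11) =(0 2 13)(1 5 12 11)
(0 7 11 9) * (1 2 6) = (0 7 11 9)(1 2 6) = [7, 2, 6, 3, 4, 5, 1, 11, 8, 0, 10, 9]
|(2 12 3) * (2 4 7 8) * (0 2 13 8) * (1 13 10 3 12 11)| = |(0 2 11 1 13 8 10 3 4 7)| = 10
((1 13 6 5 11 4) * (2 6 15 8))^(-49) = ((1 13 15 8 2 6 5 11 4))^(-49) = (1 6 13 5 15 11 8 4 2)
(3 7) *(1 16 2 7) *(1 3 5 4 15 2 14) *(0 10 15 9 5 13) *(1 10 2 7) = (0 2 1 16 14 10 15 7 13)(4 9 5) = [2, 16, 1, 3, 9, 4, 6, 13, 8, 5, 15, 11, 12, 0, 10, 7, 14]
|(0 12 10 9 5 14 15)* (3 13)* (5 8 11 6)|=|(0 12 10 9 8 11 6 5 14 15)(3 13)|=10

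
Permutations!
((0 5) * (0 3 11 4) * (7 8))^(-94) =(0 5 3 11 4)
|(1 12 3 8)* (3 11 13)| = |(1 12 11 13 3 8)| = 6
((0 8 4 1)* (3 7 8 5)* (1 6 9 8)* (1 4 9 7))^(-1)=((0 5 3 1)(4 6 7)(8 9))^(-1)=(0 1 3 5)(4 7 6)(8 9)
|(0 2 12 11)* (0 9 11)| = 6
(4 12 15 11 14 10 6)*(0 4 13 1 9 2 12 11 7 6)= (0 4 11 14 10)(1 9 2 12 15 7 6 13)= [4, 9, 12, 3, 11, 5, 13, 6, 8, 2, 0, 14, 15, 1, 10, 7]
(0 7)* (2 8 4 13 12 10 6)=(0 7)(2 8 4 13 12 10 6)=[7, 1, 8, 3, 13, 5, 2, 0, 4, 9, 6, 11, 10, 12]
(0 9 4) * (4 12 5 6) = (0 9 12 5 6 4) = [9, 1, 2, 3, 0, 6, 4, 7, 8, 12, 10, 11, 5]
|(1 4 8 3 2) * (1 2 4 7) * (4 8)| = |(1 7)(3 8)| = 2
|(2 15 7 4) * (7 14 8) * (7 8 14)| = 4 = |(2 15 7 4)|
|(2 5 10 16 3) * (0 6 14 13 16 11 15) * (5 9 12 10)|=12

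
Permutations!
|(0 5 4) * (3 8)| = 6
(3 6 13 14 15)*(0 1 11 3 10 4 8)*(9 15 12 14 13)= (0 1 11 3 6 9 15 10 4 8)(12 14)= [1, 11, 2, 6, 8, 5, 9, 7, 0, 15, 4, 3, 14, 13, 12, 10]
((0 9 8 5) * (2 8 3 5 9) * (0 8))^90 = (3 8)(5 9)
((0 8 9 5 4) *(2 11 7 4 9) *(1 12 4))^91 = ((0 8 2 11 7 1 12 4)(5 9))^91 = (0 11 12 8 7 4 2 1)(5 9)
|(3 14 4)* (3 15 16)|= 5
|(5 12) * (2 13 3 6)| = 4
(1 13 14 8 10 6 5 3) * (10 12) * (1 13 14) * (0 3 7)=(0 3 13 1 14 8 12 10 6 5 7)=[3, 14, 2, 13, 4, 7, 5, 0, 12, 9, 6, 11, 10, 1, 8]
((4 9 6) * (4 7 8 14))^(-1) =((4 9 6 7 8 14))^(-1) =(4 14 8 7 6 9)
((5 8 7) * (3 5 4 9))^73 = (3 5 8 7 4 9)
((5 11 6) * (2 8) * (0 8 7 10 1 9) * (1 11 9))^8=((0 8 2 7 10 11 6 5 9))^8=(0 9 5 6 11 10 7 2 8)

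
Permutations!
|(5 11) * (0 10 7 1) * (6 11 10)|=7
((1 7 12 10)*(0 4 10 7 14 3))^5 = (0 3 14 1 10 4)(7 12)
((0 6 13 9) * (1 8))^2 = ((0 6 13 9)(1 8))^2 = (0 13)(6 9)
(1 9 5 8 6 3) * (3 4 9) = (1 3)(4 9 5 8 6) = [0, 3, 2, 1, 9, 8, 4, 7, 6, 5]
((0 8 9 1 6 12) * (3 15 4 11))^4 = ((0 8 9 1 6 12)(3 15 4 11))^4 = (15)(0 6 9)(1 8 12)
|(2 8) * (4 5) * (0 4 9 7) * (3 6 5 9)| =12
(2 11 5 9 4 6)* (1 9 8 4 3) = (1 9 3)(2 11 5 8 4 6) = [0, 9, 11, 1, 6, 8, 2, 7, 4, 3, 10, 5]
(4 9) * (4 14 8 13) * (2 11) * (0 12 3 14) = (0 12 3 14 8 13 4 9)(2 11) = [12, 1, 11, 14, 9, 5, 6, 7, 13, 0, 10, 2, 3, 4, 8]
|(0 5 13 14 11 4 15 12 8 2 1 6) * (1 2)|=11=|(0 5 13 14 11 4 15 12 8 1 6)|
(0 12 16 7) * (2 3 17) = [12, 1, 3, 17, 4, 5, 6, 0, 8, 9, 10, 11, 16, 13, 14, 15, 7, 2] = (0 12 16 7)(2 3 17)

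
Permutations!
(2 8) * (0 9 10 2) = [9, 1, 8, 3, 4, 5, 6, 7, 0, 10, 2] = (0 9 10 2 8)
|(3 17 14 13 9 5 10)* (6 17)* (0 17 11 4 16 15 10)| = 42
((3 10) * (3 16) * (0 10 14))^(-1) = (0 14 3 16 10)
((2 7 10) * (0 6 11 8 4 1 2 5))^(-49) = ((0 6 11 8 4 1 2 7 10 5))^(-49) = (0 6 11 8 4 1 2 7 10 5)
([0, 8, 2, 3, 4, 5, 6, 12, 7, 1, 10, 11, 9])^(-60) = [0, 1, 2, 3, 4, 5, 6, 7, 8, 9, 10, 11, 12]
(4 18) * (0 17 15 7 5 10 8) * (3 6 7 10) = (0 17 15 10 8)(3 6 7 5)(4 18) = [17, 1, 2, 6, 18, 3, 7, 5, 0, 9, 8, 11, 12, 13, 14, 10, 16, 15, 4]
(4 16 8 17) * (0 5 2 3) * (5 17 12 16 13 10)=(0 17 4 13 10 5 2 3)(8 12 16)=[17, 1, 3, 0, 13, 2, 6, 7, 12, 9, 5, 11, 16, 10, 14, 15, 8, 4]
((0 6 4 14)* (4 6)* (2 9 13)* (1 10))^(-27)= (14)(1 10)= ((0 4 14)(1 10)(2 9 13))^(-27)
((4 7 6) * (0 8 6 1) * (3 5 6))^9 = ((0 8 3 5 6 4 7 1))^9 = (0 8 3 5 6 4 7 1)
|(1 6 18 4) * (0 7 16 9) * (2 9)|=|(0 7 16 2 9)(1 6 18 4)|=20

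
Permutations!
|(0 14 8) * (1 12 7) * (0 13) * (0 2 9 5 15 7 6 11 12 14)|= 9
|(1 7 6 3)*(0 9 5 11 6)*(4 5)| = 9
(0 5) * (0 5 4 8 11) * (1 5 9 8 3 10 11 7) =(0 4 3 10 11)(1 5 9 8 7) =[4, 5, 2, 10, 3, 9, 6, 1, 7, 8, 11, 0]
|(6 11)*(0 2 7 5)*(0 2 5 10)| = 10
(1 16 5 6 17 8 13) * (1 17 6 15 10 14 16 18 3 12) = (1 18 3 12)(5 15 10 14 16)(8 13 17) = [0, 18, 2, 12, 4, 15, 6, 7, 13, 9, 14, 11, 1, 17, 16, 10, 5, 8, 3]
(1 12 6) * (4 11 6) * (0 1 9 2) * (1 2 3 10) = (0 2)(1 12 4 11 6 9 3 10) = [2, 12, 0, 10, 11, 5, 9, 7, 8, 3, 1, 6, 4]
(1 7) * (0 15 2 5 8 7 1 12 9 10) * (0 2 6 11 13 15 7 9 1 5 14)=(0 7 12 1 5 8 9 10 2 14)(6 11 13 15)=[7, 5, 14, 3, 4, 8, 11, 12, 9, 10, 2, 13, 1, 15, 0, 6]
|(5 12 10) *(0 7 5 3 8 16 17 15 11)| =|(0 7 5 12 10 3 8 16 17 15 11)| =11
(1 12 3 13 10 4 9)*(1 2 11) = (1 12 3 13 10 4 9 2 11) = [0, 12, 11, 13, 9, 5, 6, 7, 8, 2, 4, 1, 3, 10]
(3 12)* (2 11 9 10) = (2 11 9 10)(3 12) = [0, 1, 11, 12, 4, 5, 6, 7, 8, 10, 2, 9, 3]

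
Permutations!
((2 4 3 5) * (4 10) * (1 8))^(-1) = (1 8)(2 5 3 4 10)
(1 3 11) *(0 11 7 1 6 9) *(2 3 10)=[11, 10, 3, 7, 4, 5, 9, 1, 8, 0, 2, 6]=(0 11 6 9)(1 10 2 3 7)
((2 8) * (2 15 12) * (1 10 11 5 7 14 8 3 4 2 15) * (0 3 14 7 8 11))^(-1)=(0 10 1 8 5 11 14 2 4 3)(12 15)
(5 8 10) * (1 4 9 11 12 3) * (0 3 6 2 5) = [3, 4, 5, 1, 9, 8, 2, 7, 10, 11, 0, 12, 6] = (0 3 1 4 9 11 12 6 2 5 8 10)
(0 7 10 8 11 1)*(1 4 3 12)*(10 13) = (0 7 13 10 8 11 4 3 12 1) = [7, 0, 2, 12, 3, 5, 6, 13, 11, 9, 8, 4, 1, 10]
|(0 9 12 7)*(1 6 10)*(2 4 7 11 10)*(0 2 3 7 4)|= 10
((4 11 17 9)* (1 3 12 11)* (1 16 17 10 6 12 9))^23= (1 17 16 4 9 3)(6 10 11 12)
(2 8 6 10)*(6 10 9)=(2 8 10)(6 9)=[0, 1, 8, 3, 4, 5, 9, 7, 10, 6, 2]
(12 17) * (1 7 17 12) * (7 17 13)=(1 17)(7 13)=[0, 17, 2, 3, 4, 5, 6, 13, 8, 9, 10, 11, 12, 7, 14, 15, 16, 1]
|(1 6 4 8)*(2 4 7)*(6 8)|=4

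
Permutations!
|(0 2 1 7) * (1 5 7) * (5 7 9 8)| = 3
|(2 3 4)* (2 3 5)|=2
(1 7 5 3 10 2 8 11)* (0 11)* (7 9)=(0 11 1 9 7 5 3 10 2 8)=[11, 9, 8, 10, 4, 3, 6, 5, 0, 7, 2, 1]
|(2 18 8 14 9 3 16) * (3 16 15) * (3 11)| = 6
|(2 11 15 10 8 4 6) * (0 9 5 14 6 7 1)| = 13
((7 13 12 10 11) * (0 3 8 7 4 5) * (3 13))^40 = ((0 13 12 10 11 4 5)(3 8 7))^40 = (0 4 10 13 5 11 12)(3 8 7)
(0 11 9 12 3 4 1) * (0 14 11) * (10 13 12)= (1 14 11 9 10 13 12 3 4)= [0, 14, 2, 4, 1, 5, 6, 7, 8, 10, 13, 9, 3, 12, 11]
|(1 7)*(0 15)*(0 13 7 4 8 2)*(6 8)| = |(0 15 13 7 1 4 6 8 2)| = 9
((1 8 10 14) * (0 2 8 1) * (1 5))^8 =(0 10 2 14 8)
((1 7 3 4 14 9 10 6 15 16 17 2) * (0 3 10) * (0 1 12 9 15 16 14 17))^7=((0 3 4 17 2 12 9 1 7 10 6 16)(14 15))^7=(0 1 4 10 2 16 9 3 7 17 6 12)(14 15)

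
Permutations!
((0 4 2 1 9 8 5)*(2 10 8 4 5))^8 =((0 5)(1 9 4 10 8 2))^8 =(1 4 8)(2 9 10)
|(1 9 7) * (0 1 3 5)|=|(0 1 9 7 3 5)|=6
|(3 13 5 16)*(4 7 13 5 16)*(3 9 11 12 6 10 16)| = |(3 5 4 7 13)(6 10 16 9 11 12)| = 30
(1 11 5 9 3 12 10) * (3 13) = (1 11 5 9 13 3 12 10) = [0, 11, 2, 12, 4, 9, 6, 7, 8, 13, 1, 5, 10, 3]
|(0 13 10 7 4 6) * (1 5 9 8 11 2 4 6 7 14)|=13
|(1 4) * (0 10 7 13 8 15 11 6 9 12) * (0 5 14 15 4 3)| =56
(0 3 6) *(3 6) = (0 6) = [6, 1, 2, 3, 4, 5, 0]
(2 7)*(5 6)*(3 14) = [0, 1, 7, 14, 4, 6, 5, 2, 8, 9, 10, 11, 12, 13, 3] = (2 7)(3 14)(5 6)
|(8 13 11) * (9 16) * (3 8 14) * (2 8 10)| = 14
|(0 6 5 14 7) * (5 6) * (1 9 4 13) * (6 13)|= 20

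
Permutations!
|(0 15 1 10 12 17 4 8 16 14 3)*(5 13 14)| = 13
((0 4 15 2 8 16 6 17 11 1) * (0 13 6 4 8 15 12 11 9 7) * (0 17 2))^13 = ((0 8 16 4 12 11 1 13 6 2 15)(7 17 9))^13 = (0 16 12 1 6 15 8 4 11 13 2)(7 17 9)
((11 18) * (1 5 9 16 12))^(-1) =(1 12 16 9 5)(11 18)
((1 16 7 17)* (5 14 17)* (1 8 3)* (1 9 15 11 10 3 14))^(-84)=((1 16 7 5)(3 9 15 11 10)(8 14 17))^(-84)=(17)(3 9 15 11 10)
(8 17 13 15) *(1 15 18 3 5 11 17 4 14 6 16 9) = [0, 15, 2, 5, 14, 11, 16, 7, 4, 1, 10, 17, 12, 18, 6, 8, 9, 13, 3] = (1 15 8 4 14 6 16 9)(3 5 11 17 13 18)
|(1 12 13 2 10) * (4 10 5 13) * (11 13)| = 4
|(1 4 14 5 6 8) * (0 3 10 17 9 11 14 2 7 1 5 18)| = 24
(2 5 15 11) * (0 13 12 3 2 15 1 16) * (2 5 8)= (0 13 12 3 5 1 16)(2 8)(11 15)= [13, 16, 8, 5, 4, 1, 6, 7, 2, 9, 10, 15, 3, 12, 14, 11, 0]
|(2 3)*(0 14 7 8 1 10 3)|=8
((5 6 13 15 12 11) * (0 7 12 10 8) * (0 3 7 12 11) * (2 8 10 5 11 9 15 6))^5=(0 12)(2 15 7 8 5 9 3)(6 13)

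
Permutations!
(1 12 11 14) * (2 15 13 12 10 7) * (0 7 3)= (0 7 2 15 13 12 11 14 1 10 3)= [7, 10, 15, 0, 4, 5, 6, 2, 8, 9, 3, 14, 11, 12, 1, 13]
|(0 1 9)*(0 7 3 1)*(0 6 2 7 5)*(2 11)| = |(0 6 11 2 7 3 1 9 5)| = 9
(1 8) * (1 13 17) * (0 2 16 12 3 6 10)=(0 2 16 12 3 6 10)(1 8 13 17)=[2, 8, 16, 6, 4, 5, 10, 7, 13, 9, 0, 11, 3, 17, 14, 15, 12, 1]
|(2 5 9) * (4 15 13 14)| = |(2 5 9)(4 15 13 14)| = 12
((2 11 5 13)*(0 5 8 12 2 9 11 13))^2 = ((0 5)(2 13 9 11 8 12))^2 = (2 9 8)(11 12 13)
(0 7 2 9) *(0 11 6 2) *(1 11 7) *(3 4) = [1, 11, 9, 4, 3, 5, 2, 0, 8, 7, 10, 6] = (0 1 11 6 2 9 7)(3 4)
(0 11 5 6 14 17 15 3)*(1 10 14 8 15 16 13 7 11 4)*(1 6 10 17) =(0 4 6 8 15 3)(1 17 16 13 7 11 5 10 14) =[4, 17, 2, 0, 6, 10, 8, 11, 15, 9, 14, 5, 12, 7, 1, 3, 13, 16]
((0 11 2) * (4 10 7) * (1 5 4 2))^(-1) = (0 2 7 10 4 5 1 11)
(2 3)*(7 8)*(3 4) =(2 4 3)(7 8) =[0, 1, 4, 2, 3, 5, 6, 8, 7]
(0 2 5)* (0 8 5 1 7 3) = (0 2 1 7 3)(5 8) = [2, 7, 1, 0, 4, 8, 6, 3, 5]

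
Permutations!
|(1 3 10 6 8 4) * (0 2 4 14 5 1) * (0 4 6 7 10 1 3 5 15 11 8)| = |(0 2 6)(1 5 3)(7 10)(8 14 15 11)| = 12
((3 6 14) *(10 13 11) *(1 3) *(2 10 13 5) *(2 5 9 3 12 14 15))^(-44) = ((1 12 14)(2 10 9 3 6 15)(11 13))^(-44) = (1 12 14)(2 6 9)(3 10 15)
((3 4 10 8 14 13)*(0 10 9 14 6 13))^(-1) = ((0 10 8 6 13 3 4 9 14))^(-1) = (0 14 9 4 3 13 6 8 10)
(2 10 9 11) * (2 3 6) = (2 10 9 11 3 6) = [0, 1, 10, 6, 4, 5, 2, 7, 8, 11, 9, 3]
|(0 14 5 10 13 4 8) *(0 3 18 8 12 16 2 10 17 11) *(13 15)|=105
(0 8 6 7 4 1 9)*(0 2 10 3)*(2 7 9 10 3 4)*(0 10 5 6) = (0 8)(1 5 6 9 7 2 3 10 4) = [8, 5, 3, 10, 1, 6, 9, 2, 0, 7, 4]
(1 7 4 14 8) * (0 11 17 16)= (0 11 17 16)(1 7 4 14 8)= [11, 7, 2, 3, 14, 5, 6, 4, 1, 9, 10, 17, 12, 13, 8, 15, 0, 16]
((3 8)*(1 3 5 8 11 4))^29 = ((1 3 11 4)(5 8))^29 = (1 3 11 4)(5 8)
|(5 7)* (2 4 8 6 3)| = |(2 4 8 6 3)(5 7)| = 10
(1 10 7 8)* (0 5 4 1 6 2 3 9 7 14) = (0 5 4 1 10 14)(2 3 9 7 8 6) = [5, 10, 3, 9, 1, 4, 2, 8, 6, 7, 14, 11, 12, 13, 0]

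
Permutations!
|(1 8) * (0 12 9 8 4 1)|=4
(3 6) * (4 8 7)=(3 6)(4 8 7)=[0, 1, 2, 6, 8, 5, 3, 4, 7]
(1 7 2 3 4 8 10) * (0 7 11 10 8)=[7, 11, 3, 4, 0, 5, 6, 2, 8, 9, 1, 10]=(0 7 2 3 4)(1 11 10)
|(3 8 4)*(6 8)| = |(3 6 8 4)| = 4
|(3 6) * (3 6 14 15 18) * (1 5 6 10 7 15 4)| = |(1 5 6 10 7 15 18 3 14 4)| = 10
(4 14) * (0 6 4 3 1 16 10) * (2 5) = (0 6 4 14 3 1 16 10)(2 5) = [6, 16, 5, 1, 14, 2, 4, 7, 8, 9, 0, 11, 12, 13, 3, 15, 10]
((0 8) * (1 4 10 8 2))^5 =(0 8 10 4 1 2)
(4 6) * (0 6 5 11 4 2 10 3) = [6, 1, 10, 0, 5, 11, 2, 7, 8, 9, 3, 4] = (0 6 2 10 3)(4 5 11)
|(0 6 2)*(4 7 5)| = 3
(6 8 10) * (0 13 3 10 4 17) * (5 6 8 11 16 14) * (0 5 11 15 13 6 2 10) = (0 6 15 13 3)(2 10 8 4 17 5)(11 16 14) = [6, 1, 10, 0, 17, 2, 15, 7, 4, 9, 8, 16, 12, 3, 11, 13, 14, 5]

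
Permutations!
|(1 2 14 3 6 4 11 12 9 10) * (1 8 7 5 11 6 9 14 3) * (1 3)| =18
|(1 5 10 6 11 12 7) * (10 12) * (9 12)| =15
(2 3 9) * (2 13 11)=(2 3 9 13 11)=[0, 1, 3, 9, 4, 5, 6, 7, 8, 13, 10, 2, 12, 11]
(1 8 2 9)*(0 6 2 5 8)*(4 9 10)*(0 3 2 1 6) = (1 3 2 10 4 9 6)(5 8) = [0, 3, 10, 2, 9, 8, 1, 7, 5, 6, 4]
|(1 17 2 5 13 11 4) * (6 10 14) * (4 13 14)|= 8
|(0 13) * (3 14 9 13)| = |(0 3 14 9 13)| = 5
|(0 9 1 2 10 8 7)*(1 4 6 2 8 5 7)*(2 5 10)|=6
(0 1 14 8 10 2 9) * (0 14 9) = (0 1 9 14 8 10 2) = [1, 9, 0, 3, 4, 5, 6, 7, 10, 14, 2, 11, 12, 13, 8]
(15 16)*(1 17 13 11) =(1 17 13 11)(15 16) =[0, 17, 2, 3, 4, 5, 6, 7, 8, 9, 10, 1, 12, 11, 14, 16, 15, 13]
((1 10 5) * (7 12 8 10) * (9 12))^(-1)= ((1 7 9 12 8 10 5))^(-1)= (1 5 10 8 12 9 7)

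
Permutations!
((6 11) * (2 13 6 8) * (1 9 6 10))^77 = (1 2 6 10 8 9 13 11)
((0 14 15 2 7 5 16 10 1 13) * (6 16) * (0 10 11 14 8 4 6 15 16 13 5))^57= (16)(0 4 13 1 15 7 8 6 10 5 2)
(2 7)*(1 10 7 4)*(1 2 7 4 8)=(1 10 4 2 8)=[0, 10, 8, 3, 2, 5, 6, 7, 1, 9, 4]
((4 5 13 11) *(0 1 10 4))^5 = (0 13 4 1 11 5 10)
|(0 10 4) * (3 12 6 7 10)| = 7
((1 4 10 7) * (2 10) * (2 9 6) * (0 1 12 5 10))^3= ((0 1 4 9 6 2)(5 10 7 12))^3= (0 9)(1 6)(2 4)(5 12 7 10)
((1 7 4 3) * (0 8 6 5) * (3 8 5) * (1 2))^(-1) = ((0 5)(1 7 4 8 6 3 2))^(-1) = (0 5)(1 2 3 6 8 4 7)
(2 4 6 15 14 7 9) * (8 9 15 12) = (2 4 6 12 8 9)(7 15 14) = [0, 1, 4, 3, 6, 5, 12, 15, 9, 2, 10, 11, 8, 13, 7, 14]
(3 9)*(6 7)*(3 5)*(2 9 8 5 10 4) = [0, 1, 9, 8, 2, 3, 7, 6, 5, 10, 4] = (2 9 10 4)(3 8 5)(6 7)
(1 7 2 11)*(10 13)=(1 7 2 11)(10 13)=[0, 7, 11, 3, 4, 5, 6, 2, 8, 9, 13, 1, 12, 10]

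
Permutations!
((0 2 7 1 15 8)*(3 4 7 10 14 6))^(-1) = ((0 2 10 14 6 3 4 7 1 15 8))^(-1) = (0 8 15 1 7 4 3 6 14 10 2)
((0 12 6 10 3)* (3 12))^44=(6 12 10)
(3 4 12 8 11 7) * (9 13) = (3 4 12 8 11 7)(9 13) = [0, 1, 2, 4, 12, 5, 6, 3, 11, 13, 10, 7, 8, 9]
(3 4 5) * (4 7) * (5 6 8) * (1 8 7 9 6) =(1 8 5 3 9 6 7 4) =[0, 8, 2, 9, 1, 3, 7, 4, 5, 6]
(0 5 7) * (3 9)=(0 5 7)(3 9)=[5, 1, 2, 9, 4, 7, 6, 0, 8, 3]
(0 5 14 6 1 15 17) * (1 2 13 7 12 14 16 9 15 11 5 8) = (0 8 1 11 5 16 9 15 17)(2 13 7 12 14 6) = [8, 11, 13, 3, 4, 16, 2, 12, 1, 15, 10, 5, 14, 7, 6, 17, 9, 0]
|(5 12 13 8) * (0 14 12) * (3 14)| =7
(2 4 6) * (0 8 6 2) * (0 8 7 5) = (0 7 5)(2 4)(6 8) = [7, 1, 4, 3, 2, 0, 8, 5, 6]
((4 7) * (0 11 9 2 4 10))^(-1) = ((0 11 9 2 4 7 10))^(-1) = (0 10 7 4 2 9 11)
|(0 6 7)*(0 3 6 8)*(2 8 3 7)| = 5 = |(0 3 6 2 8)|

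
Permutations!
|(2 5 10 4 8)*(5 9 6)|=|(2 9 6 5 10 4 8)|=7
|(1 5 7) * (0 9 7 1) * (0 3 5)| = |(0 9 7 3 5 1)| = 6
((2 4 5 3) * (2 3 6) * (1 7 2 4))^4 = ((1 7 2)(4 5 6))^4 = (1 7 2)(4 5 6)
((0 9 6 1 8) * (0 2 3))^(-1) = ((0 9 6 1 8 2 3))^(-1) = (0 3 2 8 1 6 9)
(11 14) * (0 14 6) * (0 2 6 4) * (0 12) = (0 14 11 4 12)(2 6) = [14, 1, 6, 3, 12, 5, 2, 7, 8, 9, 10, 4, 0, 13, 11]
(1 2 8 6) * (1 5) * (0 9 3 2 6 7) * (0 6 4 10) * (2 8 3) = (0 9 2 3 8 7 6 5 1 4 10) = [9, 4, 3, 8, 10, 1, 5, 6, 7, 2, 0]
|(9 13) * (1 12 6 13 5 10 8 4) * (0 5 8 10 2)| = |(0 5 2)(1 12 6 13 9 8 4)| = 21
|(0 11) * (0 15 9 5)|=|(0 11 15 9 5)|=5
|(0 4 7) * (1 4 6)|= |(0 6 1 4 7)|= 5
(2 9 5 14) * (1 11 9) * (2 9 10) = (1 11 10 2)(5 14 9) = [0, 11, 1, 3, 4, 14, 6, 7, 8, 5, 2, 10, 12, 13, 9]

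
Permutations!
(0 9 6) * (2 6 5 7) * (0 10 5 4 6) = (0 9 4 6 10 5 7 2) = [9, 1, 0, 3, 6, 7, 10, 2, 8, 4, 5]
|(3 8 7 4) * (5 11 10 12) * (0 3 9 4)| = 4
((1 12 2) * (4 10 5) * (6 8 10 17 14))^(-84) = (17)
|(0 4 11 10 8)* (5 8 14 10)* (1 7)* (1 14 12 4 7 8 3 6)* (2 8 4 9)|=24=|(0 7 14 10 12 9 2 8)(1 4 11 5 3 6)|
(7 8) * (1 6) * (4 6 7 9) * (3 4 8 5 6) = [0, 7, 2, 4, 3, 6, 1, 5, 9, 8] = (1 7 5 6)(3 4)(8 9)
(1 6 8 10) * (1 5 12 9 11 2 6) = (2 6 8 10 5 12 9 11) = [0, 1, 6, 3, 4, 12, 8, 7, 10, 11, 5, 2, 9]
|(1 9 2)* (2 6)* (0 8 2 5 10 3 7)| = |(0 8 2 1 9 6 5 10 3 7)| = 10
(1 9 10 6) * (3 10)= (1 9 3 10 6)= [0, 9, 2, 10, 4, 5, 1, 7, 8, 3, 6]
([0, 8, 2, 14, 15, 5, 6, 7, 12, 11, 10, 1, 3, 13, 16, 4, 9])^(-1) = (1 11 9 16 14 3 12 8)(4 15)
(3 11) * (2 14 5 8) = (2 14 5 8)(3 11) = [0, 1, 14, 11, 4, 8, 6, 7, 2, 9, 10, 3, 12, 13, 5]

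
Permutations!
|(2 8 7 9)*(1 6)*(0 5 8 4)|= |(0 5 8 7 9 2 4)(1 6)|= 14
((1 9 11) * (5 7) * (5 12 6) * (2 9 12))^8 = ((1 12 6 5 7 2 9 11))^8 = (12)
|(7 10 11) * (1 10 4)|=|(1 10 11 7 4)|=5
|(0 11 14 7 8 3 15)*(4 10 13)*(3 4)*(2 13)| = |(0 11 14 7 8 4 10 2 13 3 15)| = 11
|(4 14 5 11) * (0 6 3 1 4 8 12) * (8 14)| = 21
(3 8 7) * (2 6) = [0, 1, 6, 8, 4, 5, 2, 3, 7] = (2 6)(3 8 7)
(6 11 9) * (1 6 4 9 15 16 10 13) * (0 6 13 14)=(0 6 11 15 16 10 14)(1 13)(4 9)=[6, 13, 2, 3, 9, 5, 11, 7, 8, 4, 14, 15, 12, 1, 0, 16, 10]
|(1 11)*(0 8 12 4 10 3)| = |(0 8 12 4 10 3)(1 11)| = 6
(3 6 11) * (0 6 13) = [6, 1, 2, 13, 4, 5, 11, 7, 8, 9, 10, 3, 12, 0] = (0 6 11 3 13)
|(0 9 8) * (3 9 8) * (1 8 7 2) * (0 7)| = 4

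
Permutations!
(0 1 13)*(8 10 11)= (0 1 13)(8 10 11)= [1, 13, 2, 3, 4, 5, 6, 7, 10, 9, 11, 8, 12, 0]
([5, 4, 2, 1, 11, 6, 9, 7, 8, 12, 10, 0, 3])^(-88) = (0 6 12 1 11 5 9 3 4)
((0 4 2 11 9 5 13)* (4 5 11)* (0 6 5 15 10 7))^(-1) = (0 7 10 15)(2 4)(5 6 13)(9 11)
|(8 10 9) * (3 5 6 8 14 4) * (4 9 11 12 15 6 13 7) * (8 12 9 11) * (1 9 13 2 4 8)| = 24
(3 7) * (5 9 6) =(3 7)(5 9 6) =[0, 1, 2, 7, 4, 9, 5, 3, 8, 6]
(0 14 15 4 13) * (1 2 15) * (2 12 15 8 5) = (0 14 1 12 15 4 13)(2 8 5) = [14, 12, 8, 3, 13, 2, 6, 7, 5, 9, 10, 11, 15, 0, 1, 4]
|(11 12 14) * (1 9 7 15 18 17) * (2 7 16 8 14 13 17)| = 36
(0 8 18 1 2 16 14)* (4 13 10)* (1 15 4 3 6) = (0 8 18 15 4 13 10 3 6 1 2 16 14) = [8, 2, 16, 6, 13, 5, 1, 7, 18, 9, 3, 11, 12, 10, 0, 4, 14, 17, 15]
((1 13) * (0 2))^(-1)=((0 2)(1 13))^(-1)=(0 2)(1 13)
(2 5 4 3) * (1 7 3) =(1 7 3 2 5 4) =[0, 7, 5, 2, 1, 4, 6, 3]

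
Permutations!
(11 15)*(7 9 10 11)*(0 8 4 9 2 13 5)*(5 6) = (0 8 4 9 10 11 15 7 2 13 6 5) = [8, 1, 13, 3, 9, 0, 5, 2, 4, 10, 11, 15, 12, 6, 14, 7]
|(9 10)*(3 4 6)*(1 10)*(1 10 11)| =|(1 11)(3 4 6)(9 10)| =6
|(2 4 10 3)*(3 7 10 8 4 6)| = |(2 6 3)(4 8)(7 10)| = 6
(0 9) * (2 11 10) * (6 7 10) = (0 9)(2 11 6 7 10) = [9, 1, 11, 3, 4, 5, 7, 10, 8, 0, 2, 6]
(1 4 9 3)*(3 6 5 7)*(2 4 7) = (1 7 3)(2 4 9 6 5) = [0, 7, 4, 1, 9, 2, 5, 3, 8, 6]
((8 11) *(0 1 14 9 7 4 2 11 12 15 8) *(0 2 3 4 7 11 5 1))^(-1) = (1 5 2 11 9 14)(3 4)(8 15 12)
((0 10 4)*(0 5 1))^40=((0 10 4 5 1))^40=(10)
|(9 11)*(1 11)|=3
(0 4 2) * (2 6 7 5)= [4, 1, 0, 3, 6, 2, 7, 5]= (0 4 6 7 5 2)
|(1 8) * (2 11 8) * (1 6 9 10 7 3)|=9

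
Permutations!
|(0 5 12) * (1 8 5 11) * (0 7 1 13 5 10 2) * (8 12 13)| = 30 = |(0 11 8 10 2)(1 12 7)(5 13)|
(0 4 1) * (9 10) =(0 4 1)(9 10) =[4, 0, 2, 3, 1, 5, 6, 7, 8, 10, 9]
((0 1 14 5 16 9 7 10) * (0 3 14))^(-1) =((0 1)(3 14 5 16 9 7 10))^(-1) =(0 1)(3 10 7 9 16 5 14)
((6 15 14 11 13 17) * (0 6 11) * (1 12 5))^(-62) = ((0 6 15 14)(1 12 5)(11 13 17))^(-62) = (0 15)(1 12 5)(6 14)(11 13 17)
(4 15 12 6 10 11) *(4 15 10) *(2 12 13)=(2 12 6 4 10 11 15 13)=[0, 1, 12, 3, 10, 5, 4, 7, 8, 9, 11, 15, 6, 2, 14, 13]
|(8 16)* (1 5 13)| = |(1 5 13)(8 16)| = 6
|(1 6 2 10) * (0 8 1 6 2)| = 6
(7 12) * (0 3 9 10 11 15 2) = (0 3 9 10 11 15 2)(7 12) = [3, 1, 0, 9, 4, 5, 6, 12, 8, 10, 11, 15, 7, 13, 14, 2]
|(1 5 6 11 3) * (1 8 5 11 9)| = 7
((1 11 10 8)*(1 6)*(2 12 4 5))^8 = (12)(1 8 11 6 10)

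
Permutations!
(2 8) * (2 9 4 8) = (4 8 9) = [0, 1, 2, 3, 8, 5, 6, 7, 9, 4]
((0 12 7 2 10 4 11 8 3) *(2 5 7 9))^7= (0 8 4 2 12 3 11 10 9)(5 7)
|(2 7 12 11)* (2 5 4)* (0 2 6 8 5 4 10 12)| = |(0 2 7)(4 6 8 5 10 12 11)| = 21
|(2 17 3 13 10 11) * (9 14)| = 6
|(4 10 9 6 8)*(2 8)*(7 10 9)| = |(2 8 4 9 6)(7 10)| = 10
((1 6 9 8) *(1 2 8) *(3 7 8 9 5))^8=((1 6 5 3 7 8 2 9))^8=(9)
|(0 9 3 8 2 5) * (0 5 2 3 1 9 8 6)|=|(0 8 3 6)(1 9)|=4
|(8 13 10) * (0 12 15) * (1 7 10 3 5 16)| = 24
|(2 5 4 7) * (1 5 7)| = |(1 5 4)(2 7)| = 6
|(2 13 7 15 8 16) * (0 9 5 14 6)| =|(0 9 5 14 6)(2 13 7 15 8 16)| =30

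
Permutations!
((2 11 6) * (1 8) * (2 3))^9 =((1 8)(2 11 6 3))^9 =(1 8)(2 11 6 3)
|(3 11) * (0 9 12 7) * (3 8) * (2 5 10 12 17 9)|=6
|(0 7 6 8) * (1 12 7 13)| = 7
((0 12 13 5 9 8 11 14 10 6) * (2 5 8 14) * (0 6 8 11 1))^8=(0 10 5 13 1 14 2 12 8 9 11)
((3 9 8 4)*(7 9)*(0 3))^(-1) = (0 4 8 9 7 3)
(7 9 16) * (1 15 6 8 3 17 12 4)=(1 15 6 8 3 17 12 4)(7 9 16)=[0, 15, 2, 17, 1, 5, 8, 9, 3, 16, 10, 11, 4, 13, 14, 6, 7, 12]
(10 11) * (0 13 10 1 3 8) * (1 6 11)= (0 13 10 1 3 8)(6 11)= [13, 3, 2, 8, 4, 5, 11, 7, 0, 9, 1, 6, 12, 10]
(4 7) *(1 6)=[0, 6, 2, 3, 7, 5, 1, 4]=(1 6)(4 7)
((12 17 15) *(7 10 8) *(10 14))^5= (7 14 10 8)(12 15 17)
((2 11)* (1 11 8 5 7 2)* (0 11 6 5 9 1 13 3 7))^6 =(0 8 11 9 13 1 3 6 7 5 2)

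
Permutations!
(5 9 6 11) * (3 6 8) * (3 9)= [0, 1, 2, 6, 4, 3, 11, 7, 9, 8, 10, 5]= (3 6 11 5)(8 9)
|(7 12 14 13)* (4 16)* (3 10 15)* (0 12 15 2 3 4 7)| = 12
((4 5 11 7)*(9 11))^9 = (4 7 11 9 5)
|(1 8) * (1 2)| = 3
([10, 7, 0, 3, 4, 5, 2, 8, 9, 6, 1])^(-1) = [2, 10, 6, 3, 4, 5, 9, 1, 7, 8, 0]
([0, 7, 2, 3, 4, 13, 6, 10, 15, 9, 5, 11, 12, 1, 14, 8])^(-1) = [0, 13, 2, 3, 4, 10, 6, 1, 15, 9, 7, 11, 12, 5, 14, 8]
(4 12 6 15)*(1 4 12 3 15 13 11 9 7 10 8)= [0, 4, 2, 15, 3, 5, 13, 10, 1, 7, 8, 9, 6, 11, 14, 12]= (1 4 3 15 12 6 13 11 9 7 10 8)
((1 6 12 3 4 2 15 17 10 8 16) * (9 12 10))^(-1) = ((1 6 10 8 16)(2 15 17 9 12 3 4))^(-1) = (1 16 8 10 6)(2 4 3 12 9 17 15)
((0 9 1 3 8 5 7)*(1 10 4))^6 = ((0 9 10 4 1 3 8 5 7))^6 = (0 8 4)(1 9 5)(3 10 7)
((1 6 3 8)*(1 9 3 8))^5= ((1 6 8 9 3))^5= (9)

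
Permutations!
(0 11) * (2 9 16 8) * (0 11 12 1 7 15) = (0 12 1 7 15)(2 9 16 8) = [12, 7, 9, 3, 4, 5, 6, 15, 2, 16, 10, 11, 1, 13, 14, 0, 8]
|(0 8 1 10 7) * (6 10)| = |(0 8 1 6 10 7)| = 6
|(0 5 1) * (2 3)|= |(0 5 1)(2 3)|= 6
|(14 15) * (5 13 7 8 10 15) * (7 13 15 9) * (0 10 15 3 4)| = 10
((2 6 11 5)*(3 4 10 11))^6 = ((2 6 3 4 10 11 5))^6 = (2 5 11 10 4 3 6)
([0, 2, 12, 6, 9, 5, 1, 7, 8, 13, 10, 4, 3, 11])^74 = [0, 6, 1, 12, 13, 5, 3, 7, 8, 11, 10, 9, 2, 4]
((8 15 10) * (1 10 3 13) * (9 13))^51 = ((1 10 8 15 3 9 13))^51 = (1 8 3 13 10 15 9)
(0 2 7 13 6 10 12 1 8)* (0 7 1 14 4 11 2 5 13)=(0 5 13 6 10 12 14 4 11 2 1 8 7)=[5, 8, 1, 3, 11, 13, 10, 0, 7, 9, 12, 2, 14, 6, 4]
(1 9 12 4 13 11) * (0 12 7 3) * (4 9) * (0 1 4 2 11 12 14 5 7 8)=(0 14 5 7 3 1 2 11 4 13 12 9 8)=[14, 2, 11, 1, 13, 7, 6, 3, 0, 8, 10, 4, 9, 12, 5]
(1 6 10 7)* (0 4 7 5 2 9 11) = (0 4 7 1 6 10 5 2 9 11) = [4, 6, 9, 3, 7, 2, 10, 1, 8, 11, 5, 0]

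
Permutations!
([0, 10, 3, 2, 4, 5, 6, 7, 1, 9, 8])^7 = (1 10 8)(2 3)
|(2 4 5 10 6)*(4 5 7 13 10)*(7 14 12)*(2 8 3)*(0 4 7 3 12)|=9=|(0 4 14)(2 5 7 13 10 6 8 12 3)|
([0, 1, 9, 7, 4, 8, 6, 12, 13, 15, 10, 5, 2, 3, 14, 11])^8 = [0, 1, 7, 8, 4, 15, 6, 13, 11, 12, 10, 9, 3, 5, 14, 2]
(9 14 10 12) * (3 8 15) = (3 8 15)(9 14 10 12) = [0, 1, 2, 8, 4, 5, 6, 7, 15, 14, 12, 11, 9, 13, 10, 3]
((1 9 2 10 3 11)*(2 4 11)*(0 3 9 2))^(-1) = (0 3)(1 11 4 9 10 2)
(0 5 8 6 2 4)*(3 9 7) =(0 5 8 6 2 4)(3 9 7) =[5, 1, 4, 9, 0, 8, 2, 3, 6, 7]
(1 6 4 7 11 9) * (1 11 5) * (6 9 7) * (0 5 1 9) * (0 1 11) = (0 5 9)(4 6)(7 11) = [5, 1, 2, 3, 6, 9, 4, 11, 8, 0, 10, 7]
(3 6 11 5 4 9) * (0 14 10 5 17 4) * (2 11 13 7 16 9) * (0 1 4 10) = [14, 4, 11, 6, 2, 1, 13, 16, 8, 3, 5, 17, 12, 7, 0, 15, 9, 10] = (0 14)(1 4 2 11 17 10 5)(3 6 13 7 16 9)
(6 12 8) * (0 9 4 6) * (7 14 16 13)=(0 9 4 6 12 8)(7 14 16 13)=[9, 1, 2, 3, 6, 5, 12, 14, 0, 4, 10, 11, 8, 7, 16, 15, 13]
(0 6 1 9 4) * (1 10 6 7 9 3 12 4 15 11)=(0 7 9 15 11 1 3 12 4)(6 10)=[7, 3, 2, 12, 0, 5, 10, 9, 8, 15, 6, 1, 4, 13, 14, 11]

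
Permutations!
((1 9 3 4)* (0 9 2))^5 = ((0 9 3 4 1 2))^5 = (0 2 1 4 3 9)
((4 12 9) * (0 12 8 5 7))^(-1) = (0 7 5 8 4 9 12)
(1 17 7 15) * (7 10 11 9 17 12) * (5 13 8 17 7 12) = [0, 5, 2, 3, 4, 13, 6, 15, 17, 7, 11, 9, 12, 8, 14, 1, 16, 10] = (1 5 13 8 17 10 11 9 7 15)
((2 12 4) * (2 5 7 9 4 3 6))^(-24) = (12)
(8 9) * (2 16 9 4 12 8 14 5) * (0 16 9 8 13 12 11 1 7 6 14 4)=[16, 7, 9, 3, 11, 2, 14, 6, 0, 4, 10, 1, 13, 12, 5, 15, 8]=(0 16 8)(1 7 6 14 5 2 9 4 11)(12 13)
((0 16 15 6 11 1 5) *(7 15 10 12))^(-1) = (0 5 1 11 6 15 7 12 10 16)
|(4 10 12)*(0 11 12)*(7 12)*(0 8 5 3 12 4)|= |(0 11 7 4 10 8 5 3 12)|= 9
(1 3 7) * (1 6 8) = (1 3 7 6 8) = [0, 3, 2, 7, 4, 5, 8, 6, 1]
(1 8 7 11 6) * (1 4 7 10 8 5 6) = [0, 5, 2, 3, 7, 6, 4, 11, 10, 9, 8, 1] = (1 5 6 4 7 11)(8 10)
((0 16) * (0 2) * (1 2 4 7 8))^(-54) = (0 4 8 2 16 7 1)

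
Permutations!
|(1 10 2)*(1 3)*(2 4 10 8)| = |(1 8 2 3)(4 10)| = 4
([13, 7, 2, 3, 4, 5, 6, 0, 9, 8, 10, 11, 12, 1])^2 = (0 1)(7 13)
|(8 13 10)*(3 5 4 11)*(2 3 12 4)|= 3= |(2 3 5)(4 11 12)(8 13 10)|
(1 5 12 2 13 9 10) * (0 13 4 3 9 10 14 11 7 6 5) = (0 13 10 1)(2 4 3 9 14 11 7 6 5 12) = [13, 0, 4, 9, 3, 12, 5, 6, 8, 14, 1, 7, 2, 10, 11]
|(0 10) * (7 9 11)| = 6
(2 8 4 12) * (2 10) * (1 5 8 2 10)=(1 5 8 4 12)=[0, 5, 2, 3, 12, 8, 6, 7, 4, 9, 10, 11, 1]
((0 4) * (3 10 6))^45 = ((0 4)(3 10 6))^45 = (10)(0 4)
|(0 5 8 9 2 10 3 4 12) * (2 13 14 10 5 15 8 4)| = |(0 15 8 9 13 14 10 3 2 5 4 12)| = 12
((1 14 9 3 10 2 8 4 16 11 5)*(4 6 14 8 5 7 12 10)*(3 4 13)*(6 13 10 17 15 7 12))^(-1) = (1 5 2 10 3 13 8)(4 9 14 6 7 15 17 12 11 16)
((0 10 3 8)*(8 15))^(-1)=((0 10 3 15 8))^(-1)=(0 8 15 3 10)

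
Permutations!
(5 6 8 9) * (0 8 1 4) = (0 8 9 5 6 1 4) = [8, 4, 2, 3, 0, 6, 1, 7, 9, 5]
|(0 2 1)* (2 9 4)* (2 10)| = |(0 9 4 10 2 1)| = 6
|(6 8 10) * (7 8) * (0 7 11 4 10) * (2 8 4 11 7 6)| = |(11)(0 6 7 4 10 2 8)| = 7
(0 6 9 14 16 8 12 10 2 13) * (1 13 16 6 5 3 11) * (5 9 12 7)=(0 9 14 6 12 10 2 16 8 7 5 3 11 1 13)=[9, 13, 16, 11, 4, 3, 12, 5, 7, 14, 2, 1, 10, 0, 6, 15, 8]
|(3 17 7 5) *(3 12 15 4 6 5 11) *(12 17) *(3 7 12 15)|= |(3 15 4 6 5 17 12)(7 11)|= 14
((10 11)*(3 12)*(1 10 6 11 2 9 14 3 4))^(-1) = ((1 10 2 9 14 3 12 4)(6 11))^(-1) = (1 4 12 3 14 9 2 10)(6 11)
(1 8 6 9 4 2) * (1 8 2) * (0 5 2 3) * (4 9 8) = (9)(0 5 2 4 1 3)(6 8) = [5, 3, 4, 0, 1, 2, 8, 7, 6, 9]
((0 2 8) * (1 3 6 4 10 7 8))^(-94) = ((0 2 1 3 6 4 10 7 8))^(-94) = (0 4 2 10 1 7 3 8 6)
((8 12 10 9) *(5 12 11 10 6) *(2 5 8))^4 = (2 8)(5 11)(6 9)(10 12)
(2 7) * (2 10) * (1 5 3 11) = [0, 5, 7, 11, 4, 3, 6, 10, 8, 9, 2, 1] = (1 5 3 11)(2 7 10)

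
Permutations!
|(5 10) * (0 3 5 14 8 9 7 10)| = 15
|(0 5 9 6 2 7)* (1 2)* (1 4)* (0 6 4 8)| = 9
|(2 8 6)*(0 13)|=6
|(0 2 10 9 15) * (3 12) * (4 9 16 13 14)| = |(0 2 10 16 13 14 4 9 15)(3 12)| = 18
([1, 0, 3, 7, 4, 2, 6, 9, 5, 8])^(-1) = [1, 0, 5, 2, 4, 8, 6, 3, 9, 7]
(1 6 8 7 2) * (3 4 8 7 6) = (1 3 4 8 6 7 2) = [0, 3, 1, 4, 8, 5, 7, 2, 6]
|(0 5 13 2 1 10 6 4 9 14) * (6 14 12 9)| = 14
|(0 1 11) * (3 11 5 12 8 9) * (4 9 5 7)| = |(0 1 7 4 9 3 11)(5 12 8)| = 21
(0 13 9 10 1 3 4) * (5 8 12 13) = (0 5 8 12 13 9 10 1 3 4) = [5, 3, 2, 4, 0, 8, 6, 7, 12, 10, 1, 11, 13, 9]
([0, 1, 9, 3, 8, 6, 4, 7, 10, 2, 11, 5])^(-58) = [0, 1, 2, 3, 10, 4, 8, 7, 11, 9, 5, 6]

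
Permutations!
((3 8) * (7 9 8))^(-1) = ((3 7 9 8))^(-1) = (3 8 9 7)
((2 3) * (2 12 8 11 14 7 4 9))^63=((2 3 12 8 11 14 7 4 9))^63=(14)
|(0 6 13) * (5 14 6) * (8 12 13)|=|(0 5 14 6 8 12 13)|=7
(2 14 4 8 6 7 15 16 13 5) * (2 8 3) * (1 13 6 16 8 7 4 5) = [0, 13, 14, 2, 3, 7, 4, 15, 16, 9, 10, 11, 12, 1, 5, 8, 6] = (1 13)(2 14 5 7 15 8 16 6 4 3)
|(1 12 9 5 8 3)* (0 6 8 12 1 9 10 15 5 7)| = |(0 6 8 3 9 7)(5 12 10 15)| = 12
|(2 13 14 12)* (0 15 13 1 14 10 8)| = |(0 15 13 10 8)(1 14 12 2)| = 20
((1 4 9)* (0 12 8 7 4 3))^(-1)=(0 3 1 9 4 7 8 12)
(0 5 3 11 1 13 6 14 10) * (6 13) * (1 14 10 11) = (0 5 3 1 6 10)(11 14) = [5, 6, 2, 1, 4, 3, 10, 7, 8, 9, 0, 14, 12, 13, 11]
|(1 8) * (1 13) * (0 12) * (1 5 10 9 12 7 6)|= |(0 7 6 1 8 13 5 10 9 12)|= 10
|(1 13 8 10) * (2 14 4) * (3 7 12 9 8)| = |(1 13 3 7 12 9 8 10)(2 14 4)| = 24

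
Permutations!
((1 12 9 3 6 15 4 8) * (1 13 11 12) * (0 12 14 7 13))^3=((0 12 9 3 6 15 4 8)(7 13 11 14))^3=(0 3 4 12 6 8 9 15)(7 14 11 13)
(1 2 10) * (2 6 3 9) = (1 6 3 9 2 10) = [0, 6, 10, 9, 4, 5, 3, 7, 8, 2, 1]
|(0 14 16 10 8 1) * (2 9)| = 6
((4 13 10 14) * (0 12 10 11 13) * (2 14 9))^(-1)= ((0 12 10 9 2 14 4)(11 13))^(-1)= (0 4 14 2 9 10 12)(11 13)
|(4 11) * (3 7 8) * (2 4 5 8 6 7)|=6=|(2 4 11 5 8 3)(6 7)|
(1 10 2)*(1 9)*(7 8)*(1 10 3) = [0, 3, 9, 1, 4, 5, 6, 8, 7, 10, 2] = (1 3)(2 9 10)(7 8)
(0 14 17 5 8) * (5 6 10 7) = [14, 1, 2, 3, 4, 8, 10, 5, 0, 9, 7, 11, 12, 13, 17, 15, 16, 6] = (0 14 17 6 10 7 5 8)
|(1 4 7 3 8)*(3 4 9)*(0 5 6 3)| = 14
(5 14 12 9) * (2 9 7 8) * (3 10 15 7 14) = [0, 1, 9, 10, 4, 3, 6, 8, 2, 5, 15, 11, 14, 13, 12, 7] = (2 9 5 3 10 15 7 8)(12 14)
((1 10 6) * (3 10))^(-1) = ((1 3 10 6))^(-1) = (1 6 10 3)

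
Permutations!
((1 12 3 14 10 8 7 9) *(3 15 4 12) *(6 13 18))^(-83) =((1 3 14 10 8 7 9)(4 12 15)(6 13 18))^(-83) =(1 3 14 10 8 7 9)(4 12 15)(6 13 18)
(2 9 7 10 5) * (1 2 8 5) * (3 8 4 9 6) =(1 2 6 3 8 5 4 9 7 10) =[0, 2, 6, 8, 9, 4, 3, 10, 5, 7, 1]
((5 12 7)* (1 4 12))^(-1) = ((1 4 12 7 5))^(-1) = (1 5 7 12 4)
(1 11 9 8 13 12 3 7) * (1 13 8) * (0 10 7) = (0 10 7 13 12 3)(1 11 9) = [10, 11, 2, 0, 4, 5, 6, 13, 8, 1, 7, 9, 3, 12]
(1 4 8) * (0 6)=(0 6)(1 4 8)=[6, 4, 2, 3, 8, 5, 0, 7, 1]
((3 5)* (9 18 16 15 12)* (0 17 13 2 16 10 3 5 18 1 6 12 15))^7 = (0 13 16 17 2)(1 9 12 6)(3 18 10)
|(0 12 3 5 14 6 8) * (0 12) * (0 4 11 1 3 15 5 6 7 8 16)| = 42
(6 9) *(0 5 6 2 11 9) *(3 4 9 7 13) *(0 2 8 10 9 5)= [0, 1, 11, 4, 5, 6, 2, 13, 10, 8, 9, 7, 12, 3]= (2 11 7 13 3 4 5 6)(8 10 9)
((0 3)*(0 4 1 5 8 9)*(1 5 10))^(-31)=(0 9 8 5 4 3)(1 10)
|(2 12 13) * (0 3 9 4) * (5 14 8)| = 12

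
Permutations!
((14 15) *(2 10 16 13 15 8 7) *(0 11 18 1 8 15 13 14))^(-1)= ((0 11 18 1 8 7 2 10 16 14 15))^(-1)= (0 15 14 16 10 2 7 8 1 18 11)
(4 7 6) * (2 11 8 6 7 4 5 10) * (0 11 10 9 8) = (0 11)(2 10)(5 9 8 6) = [11, 1, 10, 3, 4, 9, 5, 7, 6, 8, 2, 0]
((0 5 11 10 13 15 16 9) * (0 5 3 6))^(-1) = (0 6 3)(5 9 16 15 13 10 11)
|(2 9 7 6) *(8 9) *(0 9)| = 6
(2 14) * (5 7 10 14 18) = [0, 1, 18, 3, 4, 7, 6, 10, 8, 9, 14, 11, 12, 13, 2, 15, 16, 17, 5] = (2 18 5 7 10 14)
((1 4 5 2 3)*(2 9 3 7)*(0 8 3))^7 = (9)(2 7)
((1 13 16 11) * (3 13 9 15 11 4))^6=((1 9 15 11)(3 13 16 4))^6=(1 15)(3 16)(4 13)(9 11)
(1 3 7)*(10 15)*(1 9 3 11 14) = (1 11 14)(3 7 9)(10 15) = [0, 11, 2, 7, 4, 5, 6, 9, 8, 3, 15, 14, 12, 13, 1, 10]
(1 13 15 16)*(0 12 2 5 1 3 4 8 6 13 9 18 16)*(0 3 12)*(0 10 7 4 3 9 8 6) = [10, 8, 5, 3, 6, 1, 13, 4, 0, 18, 7, 11, 2, 15, 14, 9, 12, 17, 16] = (0 10 7 4 6 13 15 9 18 16 12 2 5 1 8)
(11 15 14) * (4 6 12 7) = (4 6 12 7)(11 15 14) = [0, 1, 2, 3, 6, 5, 12, 4, 8, 9, 10, 15, 7, 13, 11, 14]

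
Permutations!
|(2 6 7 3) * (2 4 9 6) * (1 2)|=|(1 2)(3 4 9 6 7)|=10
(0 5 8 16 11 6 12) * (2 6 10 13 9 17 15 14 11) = (0 5 8 16 2 6 12)(9 17 15 14 11 10 13) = [5, 1, 6, 3, 4, 8, 12, 7, 16, 17, 13, 10, 0, 9, 11, 14, 2, 15]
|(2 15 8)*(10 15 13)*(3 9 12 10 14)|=9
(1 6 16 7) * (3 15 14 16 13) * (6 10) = (1 10 6 13 3 15 14 16 7) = [0, 10, 2, 15, 4, 5, 13, 1, 8, 9, 6, 11, 12, 3, 16, 14, 7]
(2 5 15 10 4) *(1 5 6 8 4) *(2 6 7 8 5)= [0, 2, 7, 3, 6, 15, 5, 8, 4, 9, 1, 11, 12, 13, 14, 10]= (1 2 7 8 4 6 5 15 10)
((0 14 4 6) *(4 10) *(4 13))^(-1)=((0 14 10 13 4 6))^(-1)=(0 6 4 13 10 14)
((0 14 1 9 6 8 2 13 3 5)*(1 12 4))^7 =((0 14 12 4 1 9 6 8 2 13 3 5))^7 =(0 8 12 13 1 5 6 14 2 4 3 9)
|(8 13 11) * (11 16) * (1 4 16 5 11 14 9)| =|(1 4 16 14 9)(5 11 8 13)| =20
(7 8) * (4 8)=(4 8 7)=[0, 1, 2, 3, 8, 5, 6, 4, 7]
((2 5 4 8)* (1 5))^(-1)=(1 2 8 4 5)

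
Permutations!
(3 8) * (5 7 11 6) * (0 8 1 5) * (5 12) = (0 8 3 1 12 5 7 11 6) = [8, 12, 2, 1, 4, 7, 0, 11, 3, 9, 10, 6, 5]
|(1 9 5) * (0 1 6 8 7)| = 7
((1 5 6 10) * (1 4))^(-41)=(1 4 10 6 5)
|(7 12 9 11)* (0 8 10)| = |(0 8 10)(7 12 9 11)| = 12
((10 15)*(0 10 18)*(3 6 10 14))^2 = (0 3 10 18 14 6 15)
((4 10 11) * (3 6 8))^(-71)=(3 6 8)(4 10 11)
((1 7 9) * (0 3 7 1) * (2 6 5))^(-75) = (0 3 7 9)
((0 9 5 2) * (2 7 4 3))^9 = ((0 9 5 7 4 3 2))^9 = (0 5 4 2 9 7 3)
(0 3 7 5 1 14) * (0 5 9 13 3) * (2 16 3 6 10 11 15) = (1 14 5)(2 16 3 7 9 13 6 10 11 15) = [0, 14, 16, 7, 4, 1, 10, 9, 8, 13, 11, 15, 12, 6, 5, 2, 3]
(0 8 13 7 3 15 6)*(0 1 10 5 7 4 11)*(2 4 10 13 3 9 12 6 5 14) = (0 8 3 15 5 7 9 12 6 1 13 10 14 2 4 11) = [8, 13, 4, 15, 11, 7, 1, 9, 3, 12, 14, 0, 6, 10, 2, 5]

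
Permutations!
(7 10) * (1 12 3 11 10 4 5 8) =(1 12 3 11 10 7 4 5 8) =[0, 12, 2, 11, 5, 8, 6, 4, 1, 9, 7, 10, 3]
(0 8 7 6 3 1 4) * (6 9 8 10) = (0 10 6 3 1 4)(7 9 8) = [10, 4, 2, 1, 0, 5, 3, 9, 7, 8, 6]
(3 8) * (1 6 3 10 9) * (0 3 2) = (0 3 8 10 9 1 6 2) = [3, 6, 0, 8, 4, 5, 2, 7, 10, 1, 9]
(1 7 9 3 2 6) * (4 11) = (1 7 9 3 2 6)(4 11) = [0, 7, 6, 2, 11, 5, 1, 9, 8, 3, 10, 4]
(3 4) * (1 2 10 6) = (1 2 10 6)(3 4) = [0, 2, 10, 4, 3, 5, 1, 7, 8, 9, 6]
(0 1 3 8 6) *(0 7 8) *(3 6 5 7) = (0 1 6 3)(5 7 8) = [1, 6, 2, 0, 4, 7, 3, 8, 5]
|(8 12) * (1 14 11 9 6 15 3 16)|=8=|(1 14 11 9 6 15 3 16)(8 12)|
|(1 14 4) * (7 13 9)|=|(1 14 4)(7 13 9)|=3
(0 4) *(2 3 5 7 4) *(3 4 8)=(0 2 4)(3 5 7 8)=[2, 1, 4, 5, 0, 7, 6, 8, 3]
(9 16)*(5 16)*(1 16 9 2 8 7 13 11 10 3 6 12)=(1 16 2 8 7 13 11 10 3 6 12)(5 9)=[0, 16, 8, 6, 4, 9, 12, 13, 7, 5, 3, 10, 1, 11, 14, 15, 2]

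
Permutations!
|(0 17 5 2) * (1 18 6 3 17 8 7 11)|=11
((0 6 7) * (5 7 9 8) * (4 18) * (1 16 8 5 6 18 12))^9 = (0 5 6 16 12 18 7 9 8 1 4)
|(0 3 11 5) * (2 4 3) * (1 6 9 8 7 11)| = 11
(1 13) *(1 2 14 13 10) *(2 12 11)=[0, 10, 14, 3, 4, 5, 6, 7, 8, 9, 1, 2, 11, 12, 13]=(1 10)(2 14 13 12 11)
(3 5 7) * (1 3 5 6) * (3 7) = (1 7 5 3 6) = [0, 7, 2, 6, 4, 3, 1, 5]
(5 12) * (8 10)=(5 12)(8 10)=[0, 1, 2, 3, 4, 12, 6, 7, 10, 9, 8, 11, 5]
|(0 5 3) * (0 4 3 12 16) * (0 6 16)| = 6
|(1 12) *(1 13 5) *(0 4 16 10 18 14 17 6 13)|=12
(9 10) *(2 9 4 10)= [0, 1, 9, 3, 10, 5, 6, 7, 8, 2, 4]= (2 9)(4 10)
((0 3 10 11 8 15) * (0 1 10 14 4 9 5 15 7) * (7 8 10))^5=((0 3 14 4 9 5 15 1 7)(10 11))^5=(0 5 3 15 14 1 4 7 9)(10 11)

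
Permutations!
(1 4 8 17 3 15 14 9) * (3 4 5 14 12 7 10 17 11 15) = (1 5 14 9)(4 8 11 15 12 7 10 17) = [0, 5, 2, 3, 8, 14, 6, 10, 11, 1, 17, 15, 7, 13, 9, 12, 16, 4]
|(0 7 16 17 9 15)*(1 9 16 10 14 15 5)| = 30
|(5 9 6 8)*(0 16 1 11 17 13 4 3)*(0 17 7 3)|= |(0 16 1 11 7 3 17 13 4)(5 9 6 8)|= 36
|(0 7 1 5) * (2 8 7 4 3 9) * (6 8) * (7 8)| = 9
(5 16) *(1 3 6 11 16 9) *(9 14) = [0, 3, 2, 6, 4, 14, 11, 7, 8, 1, 10, 16, 12, 13, 9, 15, 5] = (1 3 6 11 16 5 14 9)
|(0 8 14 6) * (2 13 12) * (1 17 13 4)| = 12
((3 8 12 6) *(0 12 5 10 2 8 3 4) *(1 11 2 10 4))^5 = ((0 12 6 1 11 2 8 5 4))^5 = (0 2 12 8 6 5 1 4 11)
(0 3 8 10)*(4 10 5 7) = [3, 1, 2, 8, 10, 7, 6, 4, 5, 9, 0] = (0 3 8 5 7 4 10)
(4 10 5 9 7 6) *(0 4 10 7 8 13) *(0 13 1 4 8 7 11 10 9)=(13)(0 8 1 4 11 10 5)(6 9 7)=[8, 4, 2, 3, 11, 0, 9, 6, 1, 7, 5, 10, 12, 13]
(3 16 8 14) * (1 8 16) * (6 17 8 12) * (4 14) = [0, 12, 2, 1, 14, 5, 17, 7, 4, 9, 10, 11, 6, 13, 3, 15, 16, 8] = (1 12 6 17 8 4 14 3)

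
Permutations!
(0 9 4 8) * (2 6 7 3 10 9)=[2, 1, 6, 10, 8, 5, 7, 3, 0, 4, 9]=(0 2 6 7 3 10 9 4 8)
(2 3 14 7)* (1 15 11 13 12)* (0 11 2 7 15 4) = (0 11 13 12 1 4)(2 3 14 15) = [11, 4, 3, 14, 0, 5, 6, 7, 8, 9, 10, 13, 1, 12, 15, 2]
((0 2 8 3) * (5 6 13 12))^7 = ((0 2 8 3)(5 6 13 12))^7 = (0 3 8 2)(5 12 13 6)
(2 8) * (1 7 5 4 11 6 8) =[0, 7, 1, 3, 11, 4, 8, 5, 2, 9, 10, 6] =(1 7 5 4 11 6 8 2)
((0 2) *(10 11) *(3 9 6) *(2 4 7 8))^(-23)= ((0 4 7 8 2)(3 9 6)(10 11))^(-23)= (0 7 2 4 8)(3 9 6)(10 11)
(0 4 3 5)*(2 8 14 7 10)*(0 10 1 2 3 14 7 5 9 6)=(0 4 14 5 10 3 9 6)(1 2 8 7)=[4, 2, 8, 9, 14, 10, 0, 1, 7, 6, 3, 11, 12, 13, 5]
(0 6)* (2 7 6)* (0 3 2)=[0, 1, 7, 2, 4, 5, 3, 6]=(2 7 6 3)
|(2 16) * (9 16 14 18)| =|(2 14 18 9 16)| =5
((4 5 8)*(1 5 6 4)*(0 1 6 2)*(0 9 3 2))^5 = (0 4 6 8 5 1)(2 3 9)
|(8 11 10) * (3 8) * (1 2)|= 4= |(1 2)(3 8 11 10)|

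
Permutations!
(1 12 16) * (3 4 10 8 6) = (1 12 16)(3 4 10 8 6) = [0, 12, 2, 4, 10, 5, 3, 7, 6, 9, 8, 11, 16, 13, 14, 15, 1]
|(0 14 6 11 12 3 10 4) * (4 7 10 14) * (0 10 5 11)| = 10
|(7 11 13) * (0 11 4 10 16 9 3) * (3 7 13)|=15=|(0 11 3)(4 10 16 9 7)|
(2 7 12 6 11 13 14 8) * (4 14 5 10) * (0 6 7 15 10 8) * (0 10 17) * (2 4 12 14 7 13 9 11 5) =(0 6 5 8 4 7 14 10 12 13 2 15 17)(9 11) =[6, 1, 15, 3, 7, 8, 5, 14, 4, 11, 12, 9, 13, 2, 10, 17, 16, 0]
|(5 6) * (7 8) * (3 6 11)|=4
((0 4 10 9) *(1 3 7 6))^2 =(0 10)(1 7)(3 6)(4 9)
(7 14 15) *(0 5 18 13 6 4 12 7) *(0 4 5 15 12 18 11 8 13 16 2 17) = (0 15 4 18 16 2 17)(5 11 8 13 6)(7 14 12) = [15, 1, 17, 3, 18, 11, 5, 14, 13, 9, 10, 8, 7, 6, 12, 4, 2, 0, 16]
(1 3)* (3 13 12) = [0, 13, 2, 1, 4, 5, 6, 7, 8, 9, 10, 11, 3, 12] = (1 13 12 3)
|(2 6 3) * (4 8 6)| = |(2 4 8 6 3)| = 5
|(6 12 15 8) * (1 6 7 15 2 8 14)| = 8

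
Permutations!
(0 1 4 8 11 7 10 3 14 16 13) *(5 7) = [1, 4, 2, 14, 8, 7, 6, 10, 11, 9, 3, 5, 12, 0, 16, 15, 13] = (0 1 4 8 11 5 7 10 3 14 16 13)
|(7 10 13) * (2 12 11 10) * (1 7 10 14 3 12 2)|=|(1 7)(3 12 11 14)(10 13)|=4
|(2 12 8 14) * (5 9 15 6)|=|(2 12 8 14)(5 9 15 6)|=4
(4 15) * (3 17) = [0, 1, 2, 17, 15, 5, 6, 7, 8, 9, 10, 11, 12, 13, 14, 4, 16, 3] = (3 17)(4 15)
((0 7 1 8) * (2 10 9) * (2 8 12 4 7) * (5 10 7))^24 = (0 12 9 7 5)(1 10 2 4 8)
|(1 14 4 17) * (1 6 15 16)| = 7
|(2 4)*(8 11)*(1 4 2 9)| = |(1 4 9)(8 11)| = 6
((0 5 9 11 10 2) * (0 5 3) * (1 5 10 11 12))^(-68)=((0 3)(1 5 9 12)(2 10))^(-68)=(12)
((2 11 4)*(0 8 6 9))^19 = (0 9 6 8)(2 11 4)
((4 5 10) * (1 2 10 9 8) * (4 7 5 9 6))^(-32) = (1 5 8 7 9 10 4 2 6)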